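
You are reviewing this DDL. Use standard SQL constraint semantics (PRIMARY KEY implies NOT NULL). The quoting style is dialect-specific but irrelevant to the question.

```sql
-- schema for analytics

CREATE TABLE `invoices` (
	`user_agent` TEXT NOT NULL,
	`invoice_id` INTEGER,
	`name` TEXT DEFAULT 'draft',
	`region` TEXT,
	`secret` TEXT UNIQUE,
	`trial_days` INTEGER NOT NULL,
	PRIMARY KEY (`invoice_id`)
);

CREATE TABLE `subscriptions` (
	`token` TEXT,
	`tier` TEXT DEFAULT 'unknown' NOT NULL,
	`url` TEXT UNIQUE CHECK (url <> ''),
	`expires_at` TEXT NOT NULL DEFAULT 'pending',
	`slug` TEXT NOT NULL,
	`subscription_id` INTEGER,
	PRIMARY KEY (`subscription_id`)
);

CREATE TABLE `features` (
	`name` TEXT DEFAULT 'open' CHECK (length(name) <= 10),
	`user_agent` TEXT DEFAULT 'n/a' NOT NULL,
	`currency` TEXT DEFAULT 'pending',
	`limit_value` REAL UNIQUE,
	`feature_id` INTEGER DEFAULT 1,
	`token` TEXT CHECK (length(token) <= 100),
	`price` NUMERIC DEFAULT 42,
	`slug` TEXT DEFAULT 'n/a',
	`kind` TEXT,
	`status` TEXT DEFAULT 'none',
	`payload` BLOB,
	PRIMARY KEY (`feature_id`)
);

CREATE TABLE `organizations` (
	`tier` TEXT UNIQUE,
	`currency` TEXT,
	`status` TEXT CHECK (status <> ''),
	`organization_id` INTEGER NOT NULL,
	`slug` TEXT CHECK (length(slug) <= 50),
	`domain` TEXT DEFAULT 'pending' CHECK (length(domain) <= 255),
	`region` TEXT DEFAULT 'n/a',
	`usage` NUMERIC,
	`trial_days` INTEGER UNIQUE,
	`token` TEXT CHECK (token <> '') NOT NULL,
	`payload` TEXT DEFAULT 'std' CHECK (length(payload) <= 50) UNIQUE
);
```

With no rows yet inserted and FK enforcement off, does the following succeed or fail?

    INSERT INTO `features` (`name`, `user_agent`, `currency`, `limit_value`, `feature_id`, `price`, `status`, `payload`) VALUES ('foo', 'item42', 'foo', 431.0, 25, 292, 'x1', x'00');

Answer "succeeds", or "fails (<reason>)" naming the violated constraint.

succeeds

NOT NULL columns: feature_id is supplied; user_agent is supplied.
CHECK constraints: 'foo' satisfies (length(name) <= 10).
No constraint is violated.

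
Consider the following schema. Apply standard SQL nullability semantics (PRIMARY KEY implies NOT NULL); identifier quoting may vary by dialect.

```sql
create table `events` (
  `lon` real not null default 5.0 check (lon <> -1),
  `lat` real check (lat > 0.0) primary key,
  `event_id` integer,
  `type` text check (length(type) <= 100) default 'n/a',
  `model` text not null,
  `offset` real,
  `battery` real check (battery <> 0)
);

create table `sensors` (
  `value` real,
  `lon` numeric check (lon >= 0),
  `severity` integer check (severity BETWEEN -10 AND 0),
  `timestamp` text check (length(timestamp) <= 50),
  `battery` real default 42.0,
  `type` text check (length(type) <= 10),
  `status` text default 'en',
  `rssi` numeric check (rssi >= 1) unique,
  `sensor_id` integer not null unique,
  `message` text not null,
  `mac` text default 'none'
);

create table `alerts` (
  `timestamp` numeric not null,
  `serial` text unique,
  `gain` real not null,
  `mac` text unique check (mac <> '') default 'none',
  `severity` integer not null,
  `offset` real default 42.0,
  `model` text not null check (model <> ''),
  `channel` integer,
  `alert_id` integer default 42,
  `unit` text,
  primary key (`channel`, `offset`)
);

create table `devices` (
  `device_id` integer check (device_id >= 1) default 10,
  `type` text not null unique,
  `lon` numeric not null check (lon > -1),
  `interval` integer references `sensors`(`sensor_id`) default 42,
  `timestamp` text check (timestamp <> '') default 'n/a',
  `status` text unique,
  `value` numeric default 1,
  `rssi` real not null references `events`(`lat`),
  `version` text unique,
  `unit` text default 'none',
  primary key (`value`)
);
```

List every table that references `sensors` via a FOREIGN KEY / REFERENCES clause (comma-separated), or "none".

- devices.interval references sensors(sensor_id).

devices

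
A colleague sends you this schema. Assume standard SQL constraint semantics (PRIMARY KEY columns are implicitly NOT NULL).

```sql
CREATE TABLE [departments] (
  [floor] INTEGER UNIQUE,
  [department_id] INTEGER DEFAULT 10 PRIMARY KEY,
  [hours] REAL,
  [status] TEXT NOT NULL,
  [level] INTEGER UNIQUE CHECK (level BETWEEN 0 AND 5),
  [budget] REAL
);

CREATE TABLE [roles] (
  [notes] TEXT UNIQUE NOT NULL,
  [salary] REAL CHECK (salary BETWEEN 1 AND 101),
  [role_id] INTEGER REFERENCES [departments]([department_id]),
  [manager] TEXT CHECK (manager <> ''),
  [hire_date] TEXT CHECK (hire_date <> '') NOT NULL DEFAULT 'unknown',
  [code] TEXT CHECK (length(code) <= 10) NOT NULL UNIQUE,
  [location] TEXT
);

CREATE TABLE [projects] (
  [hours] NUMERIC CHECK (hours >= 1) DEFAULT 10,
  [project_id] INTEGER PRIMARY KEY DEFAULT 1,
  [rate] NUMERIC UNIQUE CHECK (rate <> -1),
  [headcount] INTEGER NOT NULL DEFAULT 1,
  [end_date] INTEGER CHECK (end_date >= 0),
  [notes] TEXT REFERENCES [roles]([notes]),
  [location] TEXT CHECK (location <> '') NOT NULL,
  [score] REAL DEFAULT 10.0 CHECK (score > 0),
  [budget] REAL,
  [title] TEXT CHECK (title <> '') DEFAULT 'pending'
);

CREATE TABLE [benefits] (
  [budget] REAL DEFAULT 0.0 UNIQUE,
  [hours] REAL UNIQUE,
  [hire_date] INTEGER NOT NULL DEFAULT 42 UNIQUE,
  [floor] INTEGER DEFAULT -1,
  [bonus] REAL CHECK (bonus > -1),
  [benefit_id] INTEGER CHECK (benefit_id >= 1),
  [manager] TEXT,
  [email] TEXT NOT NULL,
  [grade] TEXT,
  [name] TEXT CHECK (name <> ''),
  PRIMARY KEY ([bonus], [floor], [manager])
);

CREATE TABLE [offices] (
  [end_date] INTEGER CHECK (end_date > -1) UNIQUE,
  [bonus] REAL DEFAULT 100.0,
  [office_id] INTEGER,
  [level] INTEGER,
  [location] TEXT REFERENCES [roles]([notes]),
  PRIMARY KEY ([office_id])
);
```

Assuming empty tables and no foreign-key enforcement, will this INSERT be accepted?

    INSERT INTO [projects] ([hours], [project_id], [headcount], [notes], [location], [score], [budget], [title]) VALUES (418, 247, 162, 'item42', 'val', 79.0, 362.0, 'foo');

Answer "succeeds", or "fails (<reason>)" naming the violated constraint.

succeeds

NOT NULL columns: headcount is supplied; location is supplied; project_id is supplied.
CHECK constraints: 418 satisfies (hours >= 1); 'val' satisfies (location <> ''); 79.0 satisfies (score > 0); 'foo' satisfies (title <> '').
No constraint is violated.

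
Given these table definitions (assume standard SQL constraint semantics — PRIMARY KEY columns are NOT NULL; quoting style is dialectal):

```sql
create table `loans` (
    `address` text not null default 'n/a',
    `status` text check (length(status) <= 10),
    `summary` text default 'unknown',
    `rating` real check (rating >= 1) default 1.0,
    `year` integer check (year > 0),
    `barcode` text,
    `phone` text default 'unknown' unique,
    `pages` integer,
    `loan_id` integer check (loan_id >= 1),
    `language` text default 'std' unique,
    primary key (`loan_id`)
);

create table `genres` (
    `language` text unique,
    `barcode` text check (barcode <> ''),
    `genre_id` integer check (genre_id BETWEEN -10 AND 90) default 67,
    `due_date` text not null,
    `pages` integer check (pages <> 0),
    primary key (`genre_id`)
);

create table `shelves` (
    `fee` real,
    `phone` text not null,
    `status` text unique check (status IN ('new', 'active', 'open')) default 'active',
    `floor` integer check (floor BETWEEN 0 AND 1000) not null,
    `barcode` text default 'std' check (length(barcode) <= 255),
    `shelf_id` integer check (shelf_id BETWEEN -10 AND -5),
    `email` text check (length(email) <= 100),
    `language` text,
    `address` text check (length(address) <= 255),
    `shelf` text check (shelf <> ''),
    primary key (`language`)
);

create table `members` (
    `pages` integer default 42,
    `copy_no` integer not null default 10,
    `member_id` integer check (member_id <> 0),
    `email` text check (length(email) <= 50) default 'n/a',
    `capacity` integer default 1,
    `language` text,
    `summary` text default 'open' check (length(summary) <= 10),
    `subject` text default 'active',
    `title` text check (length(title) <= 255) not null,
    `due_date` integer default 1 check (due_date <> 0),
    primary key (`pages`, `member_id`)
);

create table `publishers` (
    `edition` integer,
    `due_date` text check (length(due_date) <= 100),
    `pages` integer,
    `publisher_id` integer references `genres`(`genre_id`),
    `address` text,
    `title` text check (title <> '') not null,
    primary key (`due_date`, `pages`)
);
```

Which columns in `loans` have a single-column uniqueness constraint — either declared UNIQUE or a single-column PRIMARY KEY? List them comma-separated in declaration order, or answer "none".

- address: no UNIQUE or single-column PK constraint.
- status: no UNIQUE or single-column PK constraint.
- summary: no UNIQUE or single-column PK constraint.
- rating: no UNIQUE or single-column PK constraint.
- year: no UNIQUE or single-column PK constraint.
- barcode: no UNIQUE or single-column PK constraint.
- phone: declared UNIQUE → unique.
- pages: no UNIQUE or single-column PK constraint.
- loan_id: single-column PRIMARY KEY → unique.
- language: declared UNIQUE → unique.

phone, loan_id, language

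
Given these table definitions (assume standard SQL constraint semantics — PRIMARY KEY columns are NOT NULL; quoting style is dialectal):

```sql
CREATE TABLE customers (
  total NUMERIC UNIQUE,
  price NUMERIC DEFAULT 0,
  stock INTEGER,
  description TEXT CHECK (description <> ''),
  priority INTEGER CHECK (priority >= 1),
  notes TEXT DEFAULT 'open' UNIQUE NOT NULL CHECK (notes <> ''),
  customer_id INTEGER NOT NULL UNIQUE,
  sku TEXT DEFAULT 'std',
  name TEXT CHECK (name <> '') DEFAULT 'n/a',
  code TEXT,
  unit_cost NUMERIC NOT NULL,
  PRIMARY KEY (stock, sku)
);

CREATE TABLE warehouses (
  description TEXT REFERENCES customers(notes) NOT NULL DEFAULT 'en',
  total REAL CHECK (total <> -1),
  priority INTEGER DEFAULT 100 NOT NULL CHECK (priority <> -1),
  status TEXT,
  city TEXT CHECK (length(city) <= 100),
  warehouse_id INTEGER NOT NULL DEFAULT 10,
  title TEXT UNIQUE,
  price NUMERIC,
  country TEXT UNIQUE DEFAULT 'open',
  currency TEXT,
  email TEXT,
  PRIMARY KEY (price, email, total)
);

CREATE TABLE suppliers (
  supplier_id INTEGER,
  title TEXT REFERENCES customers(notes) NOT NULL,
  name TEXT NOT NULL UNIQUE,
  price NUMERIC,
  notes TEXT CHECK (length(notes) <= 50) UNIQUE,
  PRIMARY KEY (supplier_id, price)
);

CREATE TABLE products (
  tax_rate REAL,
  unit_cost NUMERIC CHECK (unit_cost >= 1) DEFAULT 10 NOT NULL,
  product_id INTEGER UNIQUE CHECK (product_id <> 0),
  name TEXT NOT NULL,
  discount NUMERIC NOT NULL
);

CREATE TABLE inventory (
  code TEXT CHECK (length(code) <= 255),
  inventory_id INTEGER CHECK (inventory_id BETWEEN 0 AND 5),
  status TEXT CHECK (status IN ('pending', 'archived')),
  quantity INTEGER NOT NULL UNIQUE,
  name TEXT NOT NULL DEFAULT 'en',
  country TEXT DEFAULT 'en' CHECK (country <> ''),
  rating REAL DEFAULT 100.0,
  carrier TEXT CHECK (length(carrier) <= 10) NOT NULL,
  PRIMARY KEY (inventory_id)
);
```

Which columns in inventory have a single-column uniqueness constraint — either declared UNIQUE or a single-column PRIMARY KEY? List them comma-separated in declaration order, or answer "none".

inventory_id, quantity

- code: no UNIQUE or single-column PK constraint.
- inventory_id: single-column PRIMARY KEY → unique.
- status: no UNIQUE or single-column PK constraint.
- quantity: declared UNIQUE → unique.
- name: no UNIQUE or single-column PK constraint.
- country: no UNIQUE or single-column PK constraint.
- rating: no UNIQUE or single-column PK constraint.
- carrier: no UNIQUE or single-column PK constraint.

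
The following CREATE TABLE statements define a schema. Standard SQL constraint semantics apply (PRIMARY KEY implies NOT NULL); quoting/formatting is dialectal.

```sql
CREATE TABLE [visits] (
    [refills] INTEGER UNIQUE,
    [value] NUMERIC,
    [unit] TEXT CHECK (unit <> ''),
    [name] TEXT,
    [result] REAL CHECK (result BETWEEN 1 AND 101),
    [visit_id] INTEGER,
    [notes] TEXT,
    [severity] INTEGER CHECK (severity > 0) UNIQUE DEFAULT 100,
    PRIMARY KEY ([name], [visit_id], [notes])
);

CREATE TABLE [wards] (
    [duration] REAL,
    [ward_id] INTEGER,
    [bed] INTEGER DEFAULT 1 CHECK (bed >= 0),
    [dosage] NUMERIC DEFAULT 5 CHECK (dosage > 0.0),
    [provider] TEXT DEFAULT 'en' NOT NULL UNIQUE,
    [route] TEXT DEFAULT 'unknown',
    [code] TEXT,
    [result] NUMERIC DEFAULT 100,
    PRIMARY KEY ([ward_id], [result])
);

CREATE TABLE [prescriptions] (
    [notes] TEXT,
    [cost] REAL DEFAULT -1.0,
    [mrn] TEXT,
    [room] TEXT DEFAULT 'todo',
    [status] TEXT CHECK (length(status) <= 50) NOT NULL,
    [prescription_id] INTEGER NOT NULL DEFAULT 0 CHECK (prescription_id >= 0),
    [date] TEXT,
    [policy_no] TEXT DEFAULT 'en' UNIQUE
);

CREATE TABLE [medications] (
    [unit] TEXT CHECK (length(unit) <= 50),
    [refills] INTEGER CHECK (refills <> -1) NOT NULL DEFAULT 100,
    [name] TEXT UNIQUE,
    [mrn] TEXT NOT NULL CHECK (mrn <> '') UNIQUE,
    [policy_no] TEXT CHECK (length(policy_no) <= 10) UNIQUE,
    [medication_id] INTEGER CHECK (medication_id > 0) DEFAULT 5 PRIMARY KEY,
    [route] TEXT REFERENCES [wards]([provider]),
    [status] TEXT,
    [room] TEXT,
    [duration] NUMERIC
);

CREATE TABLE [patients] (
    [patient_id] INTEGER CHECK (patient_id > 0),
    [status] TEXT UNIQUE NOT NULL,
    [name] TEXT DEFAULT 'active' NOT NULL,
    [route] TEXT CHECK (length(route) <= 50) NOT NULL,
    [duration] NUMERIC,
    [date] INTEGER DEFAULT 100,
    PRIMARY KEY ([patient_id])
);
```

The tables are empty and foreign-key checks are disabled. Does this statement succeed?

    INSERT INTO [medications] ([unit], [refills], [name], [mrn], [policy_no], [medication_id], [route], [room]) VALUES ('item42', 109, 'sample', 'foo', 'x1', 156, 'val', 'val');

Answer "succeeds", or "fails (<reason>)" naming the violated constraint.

succeeds

NOT NULL columns: medication_id is supplied; mrn is supplied; refills is supplied.
CHECK constraints: 'item42' satisfies (length(unit) <= 50); 109 satisfies (refills <> -1); 'foo' satisfies (mrn <> ''); 'x1' satisfies (length(policy_no) <= 10); 156 satisfies (medication_id > 0).
No constraint is violated.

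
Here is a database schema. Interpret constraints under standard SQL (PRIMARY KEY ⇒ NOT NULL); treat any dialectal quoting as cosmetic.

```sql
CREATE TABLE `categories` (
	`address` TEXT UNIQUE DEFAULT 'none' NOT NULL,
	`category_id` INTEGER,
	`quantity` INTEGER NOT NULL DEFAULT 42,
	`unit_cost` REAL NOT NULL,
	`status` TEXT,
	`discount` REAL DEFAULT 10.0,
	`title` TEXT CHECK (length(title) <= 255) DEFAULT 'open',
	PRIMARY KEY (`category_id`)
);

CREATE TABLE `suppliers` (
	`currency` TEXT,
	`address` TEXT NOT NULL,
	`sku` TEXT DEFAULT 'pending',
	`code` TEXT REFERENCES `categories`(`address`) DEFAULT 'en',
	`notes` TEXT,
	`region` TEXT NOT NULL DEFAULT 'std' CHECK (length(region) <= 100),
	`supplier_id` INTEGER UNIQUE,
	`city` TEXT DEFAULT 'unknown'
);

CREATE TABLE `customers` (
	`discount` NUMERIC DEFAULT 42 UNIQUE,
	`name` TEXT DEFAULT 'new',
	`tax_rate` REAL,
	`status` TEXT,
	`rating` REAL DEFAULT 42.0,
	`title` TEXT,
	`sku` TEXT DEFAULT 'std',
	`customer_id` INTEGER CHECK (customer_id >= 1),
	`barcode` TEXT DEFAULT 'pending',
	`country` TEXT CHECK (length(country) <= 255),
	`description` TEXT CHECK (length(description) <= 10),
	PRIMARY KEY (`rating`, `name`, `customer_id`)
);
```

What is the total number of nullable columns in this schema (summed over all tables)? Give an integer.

categories: 3 nullable (status, discount, title — PK (category_id) and explicit NOT NULL columns excluded).
suppliers: 6 nullable (currency, sku, code, notes, supplier_id, city — PK none and explicit NOT NULL columns excluded).
customers: 8 nullable (discount, tax_rate, status, title, sku, barcode, country, description — PK (rating, name, customer_id) and explicit NOT NULL columns excluded).
Total: 3 + 6 + 8 = 17.

17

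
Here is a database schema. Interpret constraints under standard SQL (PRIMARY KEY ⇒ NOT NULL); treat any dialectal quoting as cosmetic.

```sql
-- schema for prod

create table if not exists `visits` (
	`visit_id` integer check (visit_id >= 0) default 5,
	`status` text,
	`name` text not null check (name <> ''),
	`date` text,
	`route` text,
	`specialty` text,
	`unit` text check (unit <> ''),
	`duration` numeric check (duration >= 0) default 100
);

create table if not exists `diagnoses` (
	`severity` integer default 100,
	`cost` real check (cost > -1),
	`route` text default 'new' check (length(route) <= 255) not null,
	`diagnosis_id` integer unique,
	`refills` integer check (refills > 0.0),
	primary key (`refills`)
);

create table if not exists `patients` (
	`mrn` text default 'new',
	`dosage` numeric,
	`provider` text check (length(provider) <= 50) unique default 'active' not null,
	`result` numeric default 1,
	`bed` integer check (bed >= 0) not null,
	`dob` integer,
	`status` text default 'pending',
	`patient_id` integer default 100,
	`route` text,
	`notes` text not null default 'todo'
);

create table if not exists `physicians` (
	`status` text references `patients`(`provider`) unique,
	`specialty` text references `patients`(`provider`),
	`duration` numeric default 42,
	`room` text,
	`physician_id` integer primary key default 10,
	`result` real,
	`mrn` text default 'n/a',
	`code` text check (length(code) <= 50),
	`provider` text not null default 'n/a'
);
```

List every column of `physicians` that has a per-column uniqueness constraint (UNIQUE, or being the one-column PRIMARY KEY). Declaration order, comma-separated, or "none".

- status: declared UNIQUE → unique.
- specialty: no UNIQUE or single-column PK constraint.
- duration: no UNIQUE or single-column PK constraint.
- room: no UNIQUE or single-column PK constraint.
- physician_id: single-column PRIMARY KEY → unique.
- result: no UNIQUE or single-column PK constraint.
- mrn: no UNIQUE or single-column PK constraint.
- code: no UNIQUE or single-column PK constraint.
- provider: no UNIQUE or single-column PK constraint.

status, physician_id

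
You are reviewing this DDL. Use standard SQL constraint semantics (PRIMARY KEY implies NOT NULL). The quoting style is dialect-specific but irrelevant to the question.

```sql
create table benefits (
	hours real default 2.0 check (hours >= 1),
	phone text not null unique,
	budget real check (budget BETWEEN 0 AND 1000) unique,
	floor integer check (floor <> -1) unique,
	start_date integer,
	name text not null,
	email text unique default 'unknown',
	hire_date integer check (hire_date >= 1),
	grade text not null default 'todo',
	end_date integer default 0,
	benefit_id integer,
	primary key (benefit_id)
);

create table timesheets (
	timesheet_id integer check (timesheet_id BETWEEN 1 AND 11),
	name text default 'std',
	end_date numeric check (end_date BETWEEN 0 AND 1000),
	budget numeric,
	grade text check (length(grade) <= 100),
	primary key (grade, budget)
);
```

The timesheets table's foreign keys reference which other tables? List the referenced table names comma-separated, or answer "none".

No column in timesheets has a REFERENCES clause.

none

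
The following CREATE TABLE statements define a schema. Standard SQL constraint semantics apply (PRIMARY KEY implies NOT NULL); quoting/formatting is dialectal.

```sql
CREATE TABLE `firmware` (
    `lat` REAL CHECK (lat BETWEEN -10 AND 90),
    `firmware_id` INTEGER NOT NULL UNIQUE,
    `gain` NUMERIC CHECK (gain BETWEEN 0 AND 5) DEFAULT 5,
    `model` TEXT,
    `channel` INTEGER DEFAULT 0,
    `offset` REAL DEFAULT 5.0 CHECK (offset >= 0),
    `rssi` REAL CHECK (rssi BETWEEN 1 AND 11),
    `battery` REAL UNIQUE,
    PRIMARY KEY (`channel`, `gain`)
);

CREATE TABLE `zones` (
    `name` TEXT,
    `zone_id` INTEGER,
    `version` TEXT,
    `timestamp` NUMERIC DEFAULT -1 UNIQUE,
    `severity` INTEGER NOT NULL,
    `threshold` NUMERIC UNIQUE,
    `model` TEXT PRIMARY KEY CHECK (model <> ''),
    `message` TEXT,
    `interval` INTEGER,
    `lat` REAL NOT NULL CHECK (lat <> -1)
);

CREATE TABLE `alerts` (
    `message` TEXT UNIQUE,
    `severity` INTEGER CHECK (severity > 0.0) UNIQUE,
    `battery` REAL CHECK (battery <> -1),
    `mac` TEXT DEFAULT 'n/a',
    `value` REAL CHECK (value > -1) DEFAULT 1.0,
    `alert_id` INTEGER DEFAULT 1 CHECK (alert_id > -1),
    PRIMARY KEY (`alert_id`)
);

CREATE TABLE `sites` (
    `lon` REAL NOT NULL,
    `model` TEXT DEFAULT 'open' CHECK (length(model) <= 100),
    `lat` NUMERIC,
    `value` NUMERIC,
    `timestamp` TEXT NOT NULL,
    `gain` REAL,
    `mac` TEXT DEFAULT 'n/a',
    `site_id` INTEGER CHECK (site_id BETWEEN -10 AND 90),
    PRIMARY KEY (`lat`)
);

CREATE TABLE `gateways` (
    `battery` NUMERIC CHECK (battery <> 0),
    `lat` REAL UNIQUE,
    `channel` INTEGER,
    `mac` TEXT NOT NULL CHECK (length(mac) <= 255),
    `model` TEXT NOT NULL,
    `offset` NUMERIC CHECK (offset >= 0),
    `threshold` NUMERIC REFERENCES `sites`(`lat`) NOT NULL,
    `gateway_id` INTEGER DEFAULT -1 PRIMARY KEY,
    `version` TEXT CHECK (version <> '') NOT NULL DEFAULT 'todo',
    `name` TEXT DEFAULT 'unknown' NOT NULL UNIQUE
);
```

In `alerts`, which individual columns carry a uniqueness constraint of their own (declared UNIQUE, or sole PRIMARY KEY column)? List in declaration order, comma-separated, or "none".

- message: declared UNIQUE → unique.
- severity: declared UNIQUE → unique.
- battery: no UNIQUE or single-column PK constraint.
- mac: no UNIQUE or single-column PK constraint.
- value: no UNIQUE or single-column PK constraint.
- alert_id: single-column PRIMARY KEY → unique.

message, severity, alert_id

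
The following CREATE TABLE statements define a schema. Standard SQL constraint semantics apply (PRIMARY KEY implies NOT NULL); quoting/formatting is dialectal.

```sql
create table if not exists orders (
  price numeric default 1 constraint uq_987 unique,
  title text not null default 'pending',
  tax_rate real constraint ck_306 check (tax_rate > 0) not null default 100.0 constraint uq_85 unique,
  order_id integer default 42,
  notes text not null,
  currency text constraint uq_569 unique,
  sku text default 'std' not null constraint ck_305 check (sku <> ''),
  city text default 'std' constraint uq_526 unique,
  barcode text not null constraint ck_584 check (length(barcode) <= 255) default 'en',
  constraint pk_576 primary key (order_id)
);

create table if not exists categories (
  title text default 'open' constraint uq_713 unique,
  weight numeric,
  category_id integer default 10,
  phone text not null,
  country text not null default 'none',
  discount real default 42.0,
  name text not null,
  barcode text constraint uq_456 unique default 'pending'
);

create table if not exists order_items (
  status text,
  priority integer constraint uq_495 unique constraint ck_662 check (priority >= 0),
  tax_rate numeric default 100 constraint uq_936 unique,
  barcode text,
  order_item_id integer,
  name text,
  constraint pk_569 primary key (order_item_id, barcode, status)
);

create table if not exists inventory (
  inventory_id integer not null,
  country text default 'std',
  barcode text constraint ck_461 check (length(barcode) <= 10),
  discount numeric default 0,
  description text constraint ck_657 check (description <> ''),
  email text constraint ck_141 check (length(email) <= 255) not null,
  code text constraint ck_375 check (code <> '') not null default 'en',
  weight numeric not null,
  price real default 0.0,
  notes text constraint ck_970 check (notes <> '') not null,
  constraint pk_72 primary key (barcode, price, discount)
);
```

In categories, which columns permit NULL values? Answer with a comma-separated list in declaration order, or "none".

- title: UNIQUE does not imply NOT NULL → nullable.
- weight: no NOT NULL constraint applies → nullable.
- category_id: DEFAULT only fills an omitted column; an explicit NULL is still allowed → nullable.
- phone: declared NOT NULL → not nullable.
- country: declared NOT NULL → not nullable.
- discount: DEFAULT only fills an omitted column; an explicit NULL is still allowed → nullable.
- name: declared NOT NULL → not nullable.
- barcode: UNIQUE does not imply NOT NULL → nullable.

title, weight, category_id, discount, barcode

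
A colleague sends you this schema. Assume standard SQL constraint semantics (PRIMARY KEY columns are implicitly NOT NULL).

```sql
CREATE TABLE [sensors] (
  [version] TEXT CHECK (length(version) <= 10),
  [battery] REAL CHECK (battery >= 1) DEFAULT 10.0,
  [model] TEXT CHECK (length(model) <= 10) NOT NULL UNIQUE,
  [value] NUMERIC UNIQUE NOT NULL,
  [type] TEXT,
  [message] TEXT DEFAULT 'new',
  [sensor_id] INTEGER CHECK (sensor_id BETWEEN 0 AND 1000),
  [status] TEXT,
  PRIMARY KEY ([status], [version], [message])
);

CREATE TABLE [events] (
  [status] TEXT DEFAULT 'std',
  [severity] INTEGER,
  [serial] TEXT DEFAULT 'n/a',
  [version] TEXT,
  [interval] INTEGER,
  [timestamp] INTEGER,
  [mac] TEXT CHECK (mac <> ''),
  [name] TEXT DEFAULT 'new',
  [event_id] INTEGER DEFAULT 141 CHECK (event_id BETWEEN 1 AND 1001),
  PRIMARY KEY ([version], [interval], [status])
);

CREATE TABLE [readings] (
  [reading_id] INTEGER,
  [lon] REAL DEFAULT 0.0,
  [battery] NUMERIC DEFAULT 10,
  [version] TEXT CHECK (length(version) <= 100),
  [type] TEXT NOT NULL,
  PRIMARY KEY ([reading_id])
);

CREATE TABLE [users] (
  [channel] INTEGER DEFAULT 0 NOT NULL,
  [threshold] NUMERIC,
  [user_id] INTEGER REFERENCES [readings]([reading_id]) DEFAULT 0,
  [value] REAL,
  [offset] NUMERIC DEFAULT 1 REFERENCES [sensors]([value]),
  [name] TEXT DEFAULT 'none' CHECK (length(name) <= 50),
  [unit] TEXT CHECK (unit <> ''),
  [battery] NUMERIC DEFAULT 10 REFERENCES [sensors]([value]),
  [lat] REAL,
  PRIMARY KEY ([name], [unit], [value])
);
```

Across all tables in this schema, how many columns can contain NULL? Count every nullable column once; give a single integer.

sensors: 3 nullable (battery, type, sensor_id — PK (status, version, message) and explicit NOT NULL columns excluded).
events: 6 nullable (severity, serial, timestamp, mac, name, event_id — PK (version, interval, status) and explicit NOT NULL columns excluded).
readings: 3 nullable (lon, battery, version — PK (reading_id) and explicit NOT NULL columns excluded).
users: 5 nullable (threshold, user_id, offset, battery, lat — PK (name, unit, value) and explicit NOT NULL columns excluded).
Total: 3 + 6 + 3 + 5 = 17.

17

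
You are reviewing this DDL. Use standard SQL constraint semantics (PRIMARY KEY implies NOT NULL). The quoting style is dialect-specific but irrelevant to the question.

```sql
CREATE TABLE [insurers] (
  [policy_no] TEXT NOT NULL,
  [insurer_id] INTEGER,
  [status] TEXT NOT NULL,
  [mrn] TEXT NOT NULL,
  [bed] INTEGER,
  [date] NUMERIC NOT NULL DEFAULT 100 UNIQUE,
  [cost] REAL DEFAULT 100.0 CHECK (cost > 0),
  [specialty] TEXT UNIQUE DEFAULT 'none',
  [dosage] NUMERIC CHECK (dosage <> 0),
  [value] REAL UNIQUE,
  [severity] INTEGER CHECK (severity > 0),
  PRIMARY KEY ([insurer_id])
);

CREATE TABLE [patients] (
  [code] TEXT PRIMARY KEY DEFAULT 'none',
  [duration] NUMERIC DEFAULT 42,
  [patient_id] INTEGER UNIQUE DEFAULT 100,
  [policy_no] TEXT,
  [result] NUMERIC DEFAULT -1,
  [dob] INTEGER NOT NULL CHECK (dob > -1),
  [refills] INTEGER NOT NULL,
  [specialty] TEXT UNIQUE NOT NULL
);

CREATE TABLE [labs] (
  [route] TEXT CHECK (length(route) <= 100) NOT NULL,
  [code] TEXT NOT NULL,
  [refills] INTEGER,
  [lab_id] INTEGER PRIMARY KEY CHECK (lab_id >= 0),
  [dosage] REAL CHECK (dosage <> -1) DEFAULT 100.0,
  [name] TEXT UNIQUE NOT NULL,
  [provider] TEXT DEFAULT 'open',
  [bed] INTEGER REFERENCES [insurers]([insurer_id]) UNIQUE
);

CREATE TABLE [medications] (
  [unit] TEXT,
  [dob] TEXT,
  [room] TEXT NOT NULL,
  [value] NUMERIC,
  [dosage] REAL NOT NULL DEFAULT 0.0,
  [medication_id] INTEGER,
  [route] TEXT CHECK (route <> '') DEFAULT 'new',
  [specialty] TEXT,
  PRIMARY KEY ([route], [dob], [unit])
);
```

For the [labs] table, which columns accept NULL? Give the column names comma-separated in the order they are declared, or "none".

- route: declared NOT NULL → not nullable.
- code: declared NOT NULL → not nullable.
- refills: no NOT NULL constraint applies → nullable.
- lab_id: part of the PRIMARY KEY, which implies NOT NULL → not nullable.
- dosage: CHECK does not forbid NULL (a CHECK constraint passes when its expression is NULL) → nullable.
- name: declared NOT NULL → not nullable.
- provider: DEFAULT only fills an omitted column; an explicit NULL is still allowed → nullable.
- bed: a foreign key column may be NULL unless separately constrained → nullable.

refills, dosage, provider, bed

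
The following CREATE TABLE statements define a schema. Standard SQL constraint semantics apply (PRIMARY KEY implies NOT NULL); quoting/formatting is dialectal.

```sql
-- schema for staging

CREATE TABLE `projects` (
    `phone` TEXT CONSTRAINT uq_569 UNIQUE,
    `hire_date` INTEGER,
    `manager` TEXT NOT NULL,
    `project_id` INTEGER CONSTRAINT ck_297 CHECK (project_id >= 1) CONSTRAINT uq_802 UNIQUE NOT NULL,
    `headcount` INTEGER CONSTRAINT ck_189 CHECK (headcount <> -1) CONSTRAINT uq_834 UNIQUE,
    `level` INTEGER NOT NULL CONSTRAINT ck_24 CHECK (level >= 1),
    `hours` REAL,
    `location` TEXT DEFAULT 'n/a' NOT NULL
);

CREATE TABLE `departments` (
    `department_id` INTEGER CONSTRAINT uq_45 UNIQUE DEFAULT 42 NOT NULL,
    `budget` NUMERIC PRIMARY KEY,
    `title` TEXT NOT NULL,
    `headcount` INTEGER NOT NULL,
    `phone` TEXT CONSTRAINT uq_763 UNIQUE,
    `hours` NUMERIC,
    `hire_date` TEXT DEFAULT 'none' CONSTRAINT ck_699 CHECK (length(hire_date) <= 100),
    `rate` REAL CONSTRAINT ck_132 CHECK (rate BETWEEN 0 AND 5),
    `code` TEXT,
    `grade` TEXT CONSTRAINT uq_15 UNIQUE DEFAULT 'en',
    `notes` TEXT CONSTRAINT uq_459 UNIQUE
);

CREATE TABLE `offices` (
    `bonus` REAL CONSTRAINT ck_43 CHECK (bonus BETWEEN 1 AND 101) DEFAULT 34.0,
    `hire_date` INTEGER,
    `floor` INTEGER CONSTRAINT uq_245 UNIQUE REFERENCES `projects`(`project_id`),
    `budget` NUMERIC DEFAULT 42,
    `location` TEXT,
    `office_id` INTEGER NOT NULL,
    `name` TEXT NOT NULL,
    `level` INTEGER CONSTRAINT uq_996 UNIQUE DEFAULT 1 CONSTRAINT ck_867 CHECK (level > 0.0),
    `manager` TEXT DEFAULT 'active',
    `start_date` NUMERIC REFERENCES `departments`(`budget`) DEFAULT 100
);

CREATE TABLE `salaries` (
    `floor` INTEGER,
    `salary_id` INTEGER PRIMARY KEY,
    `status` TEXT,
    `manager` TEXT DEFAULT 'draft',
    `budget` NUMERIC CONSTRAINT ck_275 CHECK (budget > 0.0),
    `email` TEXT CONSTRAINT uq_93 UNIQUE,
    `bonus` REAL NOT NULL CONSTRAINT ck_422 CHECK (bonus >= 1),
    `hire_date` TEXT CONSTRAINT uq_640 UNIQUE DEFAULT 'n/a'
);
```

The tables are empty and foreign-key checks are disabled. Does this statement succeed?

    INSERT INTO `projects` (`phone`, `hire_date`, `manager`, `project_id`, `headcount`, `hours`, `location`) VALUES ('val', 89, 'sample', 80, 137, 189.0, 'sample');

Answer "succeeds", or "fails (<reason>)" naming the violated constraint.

fails (NOT NULL on level)

level is omitted from the column list and has no DEFAULT, so it would receive NULL.
But level is declared NOT NULL.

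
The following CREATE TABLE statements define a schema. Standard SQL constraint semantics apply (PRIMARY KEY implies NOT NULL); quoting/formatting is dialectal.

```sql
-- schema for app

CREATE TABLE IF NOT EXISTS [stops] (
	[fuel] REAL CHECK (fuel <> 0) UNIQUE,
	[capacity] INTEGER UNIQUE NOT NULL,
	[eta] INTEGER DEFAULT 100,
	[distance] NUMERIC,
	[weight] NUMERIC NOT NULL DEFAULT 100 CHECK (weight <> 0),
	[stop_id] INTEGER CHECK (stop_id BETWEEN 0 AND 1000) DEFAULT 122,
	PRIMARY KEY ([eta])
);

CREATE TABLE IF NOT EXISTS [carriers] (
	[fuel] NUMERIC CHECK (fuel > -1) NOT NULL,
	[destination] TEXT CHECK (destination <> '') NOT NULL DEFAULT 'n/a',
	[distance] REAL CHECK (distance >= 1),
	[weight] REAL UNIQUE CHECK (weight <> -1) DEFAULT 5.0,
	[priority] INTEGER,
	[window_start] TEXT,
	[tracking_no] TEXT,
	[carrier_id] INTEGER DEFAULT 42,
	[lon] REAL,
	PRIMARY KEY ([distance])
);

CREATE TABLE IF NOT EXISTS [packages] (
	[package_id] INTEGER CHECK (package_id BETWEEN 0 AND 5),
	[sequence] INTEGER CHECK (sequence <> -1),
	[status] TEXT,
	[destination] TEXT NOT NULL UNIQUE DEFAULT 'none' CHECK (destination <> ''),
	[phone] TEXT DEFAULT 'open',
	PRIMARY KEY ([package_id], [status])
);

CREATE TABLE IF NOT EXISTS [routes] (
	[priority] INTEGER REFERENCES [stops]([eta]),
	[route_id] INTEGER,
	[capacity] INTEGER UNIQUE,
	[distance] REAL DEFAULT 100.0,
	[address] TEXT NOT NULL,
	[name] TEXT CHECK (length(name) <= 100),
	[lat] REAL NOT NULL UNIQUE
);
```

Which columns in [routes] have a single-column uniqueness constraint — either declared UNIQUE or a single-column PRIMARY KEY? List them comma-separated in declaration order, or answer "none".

- priority: no UNIQUE or single-column PK constraint.
- route_id: no UNIQUE or single-column PK constraint.
- capacity: declared UNIQUE → unique.
- distance: no UNIQUE or single-column PK constraint.
- address: no UNIQUE or single-column PK constraint.
- name: no UNIQUE or single-column PK constraint.
- lat: declared UNIQUE → unique.

capacity, lat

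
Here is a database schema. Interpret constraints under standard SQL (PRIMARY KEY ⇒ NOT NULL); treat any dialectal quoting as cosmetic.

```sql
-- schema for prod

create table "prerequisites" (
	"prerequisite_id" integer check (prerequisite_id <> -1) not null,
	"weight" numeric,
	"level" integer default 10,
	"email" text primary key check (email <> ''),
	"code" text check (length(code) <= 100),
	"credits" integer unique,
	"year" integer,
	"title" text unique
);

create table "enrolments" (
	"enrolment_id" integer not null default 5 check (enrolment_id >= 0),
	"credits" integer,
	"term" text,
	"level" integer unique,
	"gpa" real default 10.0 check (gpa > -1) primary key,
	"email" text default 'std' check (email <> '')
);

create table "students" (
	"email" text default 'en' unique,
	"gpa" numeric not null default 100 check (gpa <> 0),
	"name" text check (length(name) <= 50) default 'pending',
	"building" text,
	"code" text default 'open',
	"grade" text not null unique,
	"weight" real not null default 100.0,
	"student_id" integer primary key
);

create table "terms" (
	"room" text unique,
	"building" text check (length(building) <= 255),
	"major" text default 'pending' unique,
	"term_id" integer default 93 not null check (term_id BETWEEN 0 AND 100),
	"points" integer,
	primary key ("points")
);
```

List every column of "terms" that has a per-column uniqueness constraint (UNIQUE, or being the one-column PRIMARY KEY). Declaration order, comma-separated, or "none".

room, major, points

- room: declared UNIQUE → unique.
- building: no UNIQUE or single-column PK constraint.
- major: declared UNIQUE → unique.
- term_id: no UNIQUE or single-column PK constraint.
- points: single-column PRIMARY KEY → unique.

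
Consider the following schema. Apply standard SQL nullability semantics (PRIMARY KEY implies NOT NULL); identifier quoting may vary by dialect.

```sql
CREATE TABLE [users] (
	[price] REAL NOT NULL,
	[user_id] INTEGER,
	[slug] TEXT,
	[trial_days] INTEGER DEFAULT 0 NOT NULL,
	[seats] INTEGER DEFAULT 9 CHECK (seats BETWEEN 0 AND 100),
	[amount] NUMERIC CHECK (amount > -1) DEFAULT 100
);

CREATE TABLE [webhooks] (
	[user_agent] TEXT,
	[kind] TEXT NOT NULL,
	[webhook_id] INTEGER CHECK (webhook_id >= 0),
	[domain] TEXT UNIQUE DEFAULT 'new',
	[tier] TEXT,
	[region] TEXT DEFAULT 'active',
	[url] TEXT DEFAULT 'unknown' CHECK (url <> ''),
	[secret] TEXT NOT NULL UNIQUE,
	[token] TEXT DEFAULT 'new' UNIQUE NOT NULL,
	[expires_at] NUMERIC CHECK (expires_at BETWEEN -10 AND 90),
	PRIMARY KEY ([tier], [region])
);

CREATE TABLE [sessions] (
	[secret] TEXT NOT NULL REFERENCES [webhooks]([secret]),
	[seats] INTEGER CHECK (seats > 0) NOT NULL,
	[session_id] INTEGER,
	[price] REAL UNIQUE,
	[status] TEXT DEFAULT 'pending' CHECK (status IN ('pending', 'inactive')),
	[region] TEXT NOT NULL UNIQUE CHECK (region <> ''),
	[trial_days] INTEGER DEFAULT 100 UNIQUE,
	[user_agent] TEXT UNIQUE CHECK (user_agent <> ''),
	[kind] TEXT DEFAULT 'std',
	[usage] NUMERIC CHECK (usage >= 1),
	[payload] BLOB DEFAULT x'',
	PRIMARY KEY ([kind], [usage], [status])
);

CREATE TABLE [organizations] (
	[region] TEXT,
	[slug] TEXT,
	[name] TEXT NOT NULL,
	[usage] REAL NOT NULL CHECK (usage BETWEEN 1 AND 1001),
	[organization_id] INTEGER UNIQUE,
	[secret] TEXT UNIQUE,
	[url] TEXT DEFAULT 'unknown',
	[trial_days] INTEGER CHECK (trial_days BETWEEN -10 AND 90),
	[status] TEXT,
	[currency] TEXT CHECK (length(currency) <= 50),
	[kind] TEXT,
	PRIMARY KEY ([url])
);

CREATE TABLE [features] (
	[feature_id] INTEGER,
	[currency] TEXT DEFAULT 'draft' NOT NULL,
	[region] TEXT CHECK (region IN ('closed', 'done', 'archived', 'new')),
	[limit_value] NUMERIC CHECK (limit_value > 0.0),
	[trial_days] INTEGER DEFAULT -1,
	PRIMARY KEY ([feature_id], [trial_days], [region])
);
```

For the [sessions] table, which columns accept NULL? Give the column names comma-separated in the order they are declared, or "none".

- secret: declared NOT NULL → not nullable.
- seats: declared NOT NULL → not nullable.
- session_id: no NOT NULL constraint applies → nullable.
- price: UNIQUE does not imply NOT NULL → nullable.
- status: part of the PRIMARY KEY, which implies NOT NULL → not nullable.
- region: declared NOT NULL → not nullable.
- trial_days: UNIQUE does not imply NOT NULL → nullable.
- user_agent: CHECK does not forbid NULL (a CHECK constraint passes when its expression is NULL) → nullable.
- kind: part of the PRIMARY KEY, which implies NOT NULL → not nullable.
- usage: part of the PRIMARY KEY, which implies NOT NULL → not nullable.
- payload: DEFAULT only fills an omitted column; an explicit NULL is still allowed → nullable.

session_id, price, trial_days, user_agent, payload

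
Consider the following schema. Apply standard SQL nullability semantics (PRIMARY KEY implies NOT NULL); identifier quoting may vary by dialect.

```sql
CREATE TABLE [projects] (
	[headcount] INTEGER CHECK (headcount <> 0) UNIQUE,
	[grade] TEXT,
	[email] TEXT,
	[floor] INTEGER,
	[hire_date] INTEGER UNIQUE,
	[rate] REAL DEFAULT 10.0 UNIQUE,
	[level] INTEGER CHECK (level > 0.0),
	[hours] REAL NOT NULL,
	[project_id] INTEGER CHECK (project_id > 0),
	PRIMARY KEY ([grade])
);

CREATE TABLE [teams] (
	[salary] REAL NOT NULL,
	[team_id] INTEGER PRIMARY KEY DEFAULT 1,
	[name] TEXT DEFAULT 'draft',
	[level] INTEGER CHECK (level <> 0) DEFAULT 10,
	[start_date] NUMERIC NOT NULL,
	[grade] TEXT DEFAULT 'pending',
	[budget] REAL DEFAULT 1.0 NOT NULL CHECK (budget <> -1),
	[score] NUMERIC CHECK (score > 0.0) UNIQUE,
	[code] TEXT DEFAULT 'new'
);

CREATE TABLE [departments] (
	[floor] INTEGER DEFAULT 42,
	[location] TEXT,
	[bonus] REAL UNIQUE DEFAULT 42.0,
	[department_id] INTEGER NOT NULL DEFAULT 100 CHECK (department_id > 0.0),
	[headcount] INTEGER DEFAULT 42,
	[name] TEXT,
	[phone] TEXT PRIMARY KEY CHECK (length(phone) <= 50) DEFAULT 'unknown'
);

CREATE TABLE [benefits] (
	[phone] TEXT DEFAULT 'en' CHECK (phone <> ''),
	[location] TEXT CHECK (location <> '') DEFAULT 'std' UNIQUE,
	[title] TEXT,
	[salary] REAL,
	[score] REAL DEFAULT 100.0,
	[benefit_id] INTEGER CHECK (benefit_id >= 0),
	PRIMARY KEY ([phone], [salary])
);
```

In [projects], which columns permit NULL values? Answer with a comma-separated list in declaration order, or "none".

headcount, email, floor, hire_date, rate, level, project_id

- headcount: CHECK does not forbid NULL (a CHECK constraint passes when its expression is NULL) → nullable.
- grade: part of the PRIMARY KEY, which implies NOT NULL → not nullable.
- email: no NOT NULL constraint applies → nullable.
- floor: no NOT NULL constraint applies → nullable.
- hire_date: UNIQUE does not imply NOT NULL → nullable.
- rate: UNIQUE does not imply NOT NULL → nullable.
- level: CHECK does not forbid NULL (a CHECK constraint passes when its expression is NULL) → nullable.
- hours: declared NOT NULL → not nullable.
- project_id: CHECK does not forbid NULL (a CHECK constraint passes when its expression is NULL) → nullable.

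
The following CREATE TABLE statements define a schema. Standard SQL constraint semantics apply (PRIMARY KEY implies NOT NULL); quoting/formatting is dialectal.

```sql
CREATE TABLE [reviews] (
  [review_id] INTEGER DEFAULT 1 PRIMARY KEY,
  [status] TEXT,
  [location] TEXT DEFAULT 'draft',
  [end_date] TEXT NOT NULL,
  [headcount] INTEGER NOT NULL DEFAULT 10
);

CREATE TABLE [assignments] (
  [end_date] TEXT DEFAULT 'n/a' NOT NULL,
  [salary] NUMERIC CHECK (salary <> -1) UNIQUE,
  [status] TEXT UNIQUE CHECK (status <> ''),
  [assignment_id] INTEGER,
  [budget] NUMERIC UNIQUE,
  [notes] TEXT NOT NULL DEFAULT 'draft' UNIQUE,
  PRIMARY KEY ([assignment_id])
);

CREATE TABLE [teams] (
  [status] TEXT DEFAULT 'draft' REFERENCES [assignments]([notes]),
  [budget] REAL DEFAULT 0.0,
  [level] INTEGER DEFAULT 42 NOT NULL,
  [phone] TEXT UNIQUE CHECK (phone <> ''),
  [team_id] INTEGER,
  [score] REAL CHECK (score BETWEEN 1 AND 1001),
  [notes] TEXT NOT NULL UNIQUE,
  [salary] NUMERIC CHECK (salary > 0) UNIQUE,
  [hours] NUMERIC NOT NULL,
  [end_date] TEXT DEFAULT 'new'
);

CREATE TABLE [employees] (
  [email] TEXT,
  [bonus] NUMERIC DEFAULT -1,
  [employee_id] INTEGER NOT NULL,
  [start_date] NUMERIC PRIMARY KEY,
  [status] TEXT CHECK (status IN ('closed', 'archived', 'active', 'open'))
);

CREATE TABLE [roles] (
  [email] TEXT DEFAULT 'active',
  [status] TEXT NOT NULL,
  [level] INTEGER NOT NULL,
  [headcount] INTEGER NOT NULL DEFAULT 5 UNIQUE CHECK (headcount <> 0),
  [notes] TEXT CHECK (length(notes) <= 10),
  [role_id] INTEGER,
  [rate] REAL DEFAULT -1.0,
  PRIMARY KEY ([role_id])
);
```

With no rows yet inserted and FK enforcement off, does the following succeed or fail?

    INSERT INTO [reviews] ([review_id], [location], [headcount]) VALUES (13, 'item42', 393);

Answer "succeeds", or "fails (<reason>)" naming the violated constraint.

end_date is omitted from the column list and has no DEFAULT, so it would receive NULL.
But end_date is declared NOT NULL.

fails (NOT NULL on end_date)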